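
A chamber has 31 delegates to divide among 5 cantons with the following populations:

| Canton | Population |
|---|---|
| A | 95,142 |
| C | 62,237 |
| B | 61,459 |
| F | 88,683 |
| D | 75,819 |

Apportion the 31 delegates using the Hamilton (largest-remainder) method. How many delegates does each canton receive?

Total 383340; standard divisor 383340/31 ≈ 12365.806.
Standard quotas: A 7.6940, C 5.0330, B 4.9701, F 7.1716, D 6.1313.
Lower quotas: A 7, C 5, B 4, F 7, D 6 (sum 29, leaving 2 seats).
Remainders in descending order: B 0.9701, A 0.6940, F 0.1716, D 0.1313, C 0.0330.
The surplus seats go to B, A.

A=8; C=5; B=5; F=7; D=6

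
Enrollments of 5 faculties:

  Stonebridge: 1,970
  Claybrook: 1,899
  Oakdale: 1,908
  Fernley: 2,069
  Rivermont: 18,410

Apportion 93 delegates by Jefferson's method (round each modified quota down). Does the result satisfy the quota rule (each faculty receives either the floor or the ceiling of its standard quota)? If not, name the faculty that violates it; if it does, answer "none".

Standard quotas: Stonebridge 6.978, Claybrook 6.726, Oakdale 6.758, Fernley 7.328, Rivermont 65.209.
Jefferson allocation: Stonebridge 7, Claybrook 6, Oakdale 6, Fernley 7, Rivermont 67.
Rivermont has quota 65.209 (lower 65, upper 66) but receives 67 — outside the quota interval.

Rivermont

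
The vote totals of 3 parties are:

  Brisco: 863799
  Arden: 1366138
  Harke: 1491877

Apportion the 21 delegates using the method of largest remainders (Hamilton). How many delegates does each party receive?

Standard divisor: 3721814 ÷ 21 ≈ 177229.238.
Standard quotas: Brisco 4.8739, Arden 7.7083, Harke 8.4178.
Lower quotas: Brisco 4, Arden 7, Harke 8 (sum 19, leaving 2 seats).
Remainders in descending order: Brisco 0.8739, Arden 0.7083, Harke 0.4178.
Largest remainders: Brisco, Arden receive the extra seats.

Brisco: 5, Arden: 8, Harke: 8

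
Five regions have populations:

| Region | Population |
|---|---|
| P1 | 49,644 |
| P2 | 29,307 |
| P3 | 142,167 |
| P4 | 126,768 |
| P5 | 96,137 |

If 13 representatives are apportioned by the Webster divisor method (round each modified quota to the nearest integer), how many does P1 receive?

1

Standard divisor 444023/13 ≈ 34155.615; standard quotas: P1 1.453, P2 0.858, P3 4.162, P4 3.711, P5 2.815.
Rounding to the nearest integer gives P1 1, P2 1, P3 4, P4 4, P5 3 — total 13, matching the house size, so no adjustment is needed.
P1 receives 1.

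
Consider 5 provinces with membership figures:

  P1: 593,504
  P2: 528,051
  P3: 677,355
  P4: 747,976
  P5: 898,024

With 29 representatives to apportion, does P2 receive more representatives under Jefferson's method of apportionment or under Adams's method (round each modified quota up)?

Adams

Jefferson: P1 5, P2 4, P3 6, P4 6, P5 8.
Adams: P1 5, P2 5, P3 6, P4 6, P5 7.
P2 gets 4 under Jefferson and 5 under Adams.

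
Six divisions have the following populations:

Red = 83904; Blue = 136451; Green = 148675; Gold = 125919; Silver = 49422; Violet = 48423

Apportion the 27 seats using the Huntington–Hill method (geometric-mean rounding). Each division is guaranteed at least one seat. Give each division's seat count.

With divisor 21998: modified quotas Red 3.814, Blue 6.203, Green 6.759, Gold 5.724, Silver 2.247, Violet 2.201.
Geometric-mean thresholds: Red √(3·4)=3.464, Blue √(6·7)=6.481, Green √(6·7)=6.481, Gold √(5·6)=5.477, Silver √(2·3)=2.449, Violet √(2·3)=2.449.
Each quota rounded against its threshold gives Red 4, Blue 6, Green 7, Gold 6, Silver 2, Violet 2 (total 27).

Red 4; Blue 6; Green 7; Gold 6; Silver 2; Violet 2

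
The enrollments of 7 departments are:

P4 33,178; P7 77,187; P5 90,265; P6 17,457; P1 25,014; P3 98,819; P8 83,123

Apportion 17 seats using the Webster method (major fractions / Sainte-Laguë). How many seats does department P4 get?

1

Standard divisor 425043/17 ≈ 25002.529; standard quotas: P4 1.327, P7 3.087, P5 3.610, P6 0.698, P1 1.000, P3 3.952, P8 3.325.
Rounding to the nearest integer gives P4 1, P7 3, P5 4, P6 1, P1 1, P3 4, P8 3 — total 17, matching the house size, so no adjustment is needed.
P4 receives 1.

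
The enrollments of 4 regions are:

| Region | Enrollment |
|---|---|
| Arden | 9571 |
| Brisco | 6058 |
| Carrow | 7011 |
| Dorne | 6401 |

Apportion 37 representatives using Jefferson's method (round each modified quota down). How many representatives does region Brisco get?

Standard divisor 29041/37 ≈ 784.892; standard quotas: Arden 12.194, Brisco 7.718, Carrow 8.932, Dorne 8.155.
Rounding down gives 12, 7, 8, 8 = 35 seats, so the divisor must be adjusted.
With modified divisor 750: modified quotas Arden 12.761, Brisco 8.077, Carrow 9.348, Dorne 8.535.
Rounding down: Arden 12, Brisco 8, Carrow 9, Dorne 8 (total 37).
Brisco receives 8.

8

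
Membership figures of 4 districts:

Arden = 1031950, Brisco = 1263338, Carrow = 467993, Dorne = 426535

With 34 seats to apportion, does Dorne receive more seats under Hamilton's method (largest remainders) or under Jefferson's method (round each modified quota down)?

Hamilton

Hamilton: Arden 11, Brisco 13, Carrow 5, Dorne 5.
Jefferson: Arden 11, Brisco 14, Carrow 5, Dorne 4.
Dorne gets 5 under Hamilton and 4 under Jefferson.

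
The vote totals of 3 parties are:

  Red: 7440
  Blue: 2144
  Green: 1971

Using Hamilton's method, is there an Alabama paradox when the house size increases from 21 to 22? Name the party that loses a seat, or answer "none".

none

At 21 seats: Red 13, Blue 4, Green 4.
At 22 seats: Red 14, Blue 4, Green 4.
No party's allocation decreased.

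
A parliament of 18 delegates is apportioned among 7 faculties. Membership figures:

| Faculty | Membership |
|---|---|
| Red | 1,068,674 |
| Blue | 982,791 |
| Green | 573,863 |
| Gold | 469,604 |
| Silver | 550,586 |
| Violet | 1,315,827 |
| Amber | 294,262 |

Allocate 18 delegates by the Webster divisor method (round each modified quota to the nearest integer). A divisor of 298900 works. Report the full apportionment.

Red: 4, Blue: 3, Green: 2, Gold: 2, Silver: 2, Violet: 4, Amber: 1

With modified divisor 298900: modified quotas Red 3.575, Blue 3.288, Green 1.920, Gold 1.571, Silver 1.842, Violet 4.402, Amber 0.984.
Rounding to the nearest integer: Red 4, Blue 3, Green 2, Gold 2, Silver 2, Violet 4, Amber 1 (total 18).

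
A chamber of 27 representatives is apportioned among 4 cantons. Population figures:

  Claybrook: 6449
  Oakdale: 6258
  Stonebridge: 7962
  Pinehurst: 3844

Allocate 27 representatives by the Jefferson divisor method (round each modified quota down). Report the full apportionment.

Claybrook=7, Oakdale=7, Stonebridge=9, Pinehurst=4

Standard divisor 24513/27 ≈ 907.889; standard quotas: Claybrook 7.103, Oakdale 6.893, Stonebridge 8.770, Pinehurst 4.234.
Rounding down gives 7, 6, 8, 4 = 25 seats, so the divisor must be adjusted.
With modified divisor 850: modified quotas Claybrook 7.587, Oakdale 7.362, Stonebridge 9.367, Pinehurst 4.522.
Rounding down: Claybrook 7, Oakdale 7, Stonebridge 9, Pinehurst 4 (total 27).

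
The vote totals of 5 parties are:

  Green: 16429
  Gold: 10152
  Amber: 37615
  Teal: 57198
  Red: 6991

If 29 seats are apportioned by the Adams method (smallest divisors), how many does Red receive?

Standard divisor 128385/29 ≈ 4427.069; standard quotas: Green 3.711, Gold 2.293, Amber 8.497, Teal 12.920, Red 1.579.
Rounding up gives 4, 3, 9, 13, 2 = 31 seats, so the divisor must be adjusted.
With modified divisor 4900: modified quotas Green 3.353, Gold 2.072, Amber 7.677, Teal 11.673, Red 1.427.
Rounding up: Green 4, Gold 3, Amber 8, Teal 12, Red 2 (total 29).
Red receives 2.

2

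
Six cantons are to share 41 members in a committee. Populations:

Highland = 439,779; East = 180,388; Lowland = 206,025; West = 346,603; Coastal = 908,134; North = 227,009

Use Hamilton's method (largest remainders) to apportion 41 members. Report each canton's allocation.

Total 2307938; standard divisor 2307938/41 ≈ 56291.171.
Standard quotas: Highland 7.8126, East 3.2046, Lowland 3.6600, West 6.1573, Coastal 16.1328, North 4.0328.
Lower quotas: Highland 7, East 3, Lowland 3, West 6, Coastal 16, North 4 (sum 39, leaving 2 seats).
Remainders in descending order: Highland 0.8126, Lowland 0.6600, East 0.2046, West 0.1573, Coastal 0.1328, North 0.0328.
The surplus seats go to Highland, Lowland.

Highland=8, East=3, Lowland=4, West=6, Coastal=16, North=4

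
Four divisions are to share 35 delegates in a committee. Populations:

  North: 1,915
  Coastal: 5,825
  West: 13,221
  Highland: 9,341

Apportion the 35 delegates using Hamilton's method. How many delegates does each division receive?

North=2, Coastal=7, West=15, Highland=11

Standard divisor: 30302 ÷ 35 ≈ 865.771.
Standard quotas: North 2.2119, Coastal 6.7281, West 15.2708, Highland 10.7892.
Lower quotas: North 2, Coastal 6, West 15, Highland 10 (sum 33, leaving 2 seats).
Remainders in descending order: Highland 0.7892, Coastal 0.7281, West 0.2708, North 0.2119.
Largest remainders: Highland, Coastal receive the extra seats.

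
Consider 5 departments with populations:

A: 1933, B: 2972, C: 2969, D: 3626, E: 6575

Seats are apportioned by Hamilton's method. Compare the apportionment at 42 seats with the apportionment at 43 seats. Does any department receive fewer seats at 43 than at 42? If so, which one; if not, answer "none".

A

At 42 seats: A 5, B 7, C 7, D 8, E 15.
At 43 seats: A 4, B 7, C 7, D 9, E 16.
A drops from 5 to 4.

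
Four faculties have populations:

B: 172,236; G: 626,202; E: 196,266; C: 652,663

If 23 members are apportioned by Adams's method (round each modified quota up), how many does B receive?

Standard divisor 1647367/23 ≈ 71624.652; standard quotas: B 2.405, G 8.743, E 2.740, C 9.112.
Rounding up gives 3, 9, 3, 10 = 25 seats, so the divisor must be adjusted.
With modified divisor 79900: modified quotas B 2.156, G 7.837, E 2.456, C 8.168.
Rounding up: B 3, G 8, E 3, C 9 (total 23).
B receives 3.

3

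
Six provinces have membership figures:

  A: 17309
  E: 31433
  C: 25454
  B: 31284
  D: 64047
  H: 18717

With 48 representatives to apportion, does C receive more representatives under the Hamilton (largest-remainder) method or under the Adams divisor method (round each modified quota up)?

Hamilton

Hamilton: A 4, E 8, C 7, B 8, D 16, H 5.
Adams: A 5, E 8, C 6, B 8, D 16, H 5.
C gets 7 under Hamilton and 6 under Adams.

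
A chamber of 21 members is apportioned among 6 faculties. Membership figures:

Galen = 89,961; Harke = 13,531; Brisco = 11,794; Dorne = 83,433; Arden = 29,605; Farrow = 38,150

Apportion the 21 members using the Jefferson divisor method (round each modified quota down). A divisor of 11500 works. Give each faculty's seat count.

Galen: 7; Harke: 1; Brisco: 1; Dorne: 7; Arden: 2; Farrow: 3

With modified divisor 11500: modified quotas Galen 7.823, Harke 1.177, Brisco 1.026, Dorne 7.255, Arden 2.574, Farrow 3.317.
Rounding down: Galen 7, Harke 1, Brisco 1, Dorne 7, Arden 2, Farrow 3 (total 21).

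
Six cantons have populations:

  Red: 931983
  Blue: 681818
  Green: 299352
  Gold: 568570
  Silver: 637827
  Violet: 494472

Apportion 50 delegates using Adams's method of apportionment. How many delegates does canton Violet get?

7

Standard divisor 3614022/50 ≈ 72280.44; standard quotas: Red 12.894, Blue 9.433, Green 4.142, Gold 7.866, Silver 8.824, Violet 6.841.
Rounding up gives 13, 10, 5, 8, 9, 7 = 52 seats, so the divisor must be adjusted.
With modified divisor 76700: modified quotas Red 12.151, Blue 8.889, Green 3.903, Gold 7.413, Silver 8.316, Violet 6.447.
Rounding up: Red 13, Blue 9, Green 4, Gold 8, Silver 9, Violet 7 (total 50).
Violet receives 7.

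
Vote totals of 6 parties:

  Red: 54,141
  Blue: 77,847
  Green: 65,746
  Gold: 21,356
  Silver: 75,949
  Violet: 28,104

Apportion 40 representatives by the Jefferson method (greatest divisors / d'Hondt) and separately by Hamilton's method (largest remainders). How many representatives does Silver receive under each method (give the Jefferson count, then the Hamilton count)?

Jefferson: Red 7, Blue 10, Green 8, Gold 2, Silver 10, Violet 3.
Hamilton: Red 7, Blue 10, Green 8, Gold 3, Silver 9, Violet 3.
Silver gets 10 under Jefferson and 9 under Hamilton.

10 and 9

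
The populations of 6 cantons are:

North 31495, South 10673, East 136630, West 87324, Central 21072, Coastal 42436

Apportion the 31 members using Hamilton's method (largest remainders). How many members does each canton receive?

Standard divisor: 329630 ÷ 31 ≈ 10633.226.
Standard quotas: North 2.9619, South 1.0037, East 12.8493, West 8.2124, Central 1.9817, Coastal 3.9909.
Lower quotas: North 2, South 1, East 12, West 8, Central 1, Coastal 3 (sum 27, leaving 4 seats).
Remainders in descending order: Coastal 0.9909, Central 0.9817, North 0.9619, East 0.8493, West 0.2124, South 0.0037.
The surplus seats go to Coastal, Central, North, East.

North=3, South=1, East=13, West=8, Central=2, Coastal=4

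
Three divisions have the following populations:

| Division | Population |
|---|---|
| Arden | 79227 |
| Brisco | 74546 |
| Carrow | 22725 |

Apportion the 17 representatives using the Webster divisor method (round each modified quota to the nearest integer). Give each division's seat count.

Arden: 8; Brisco: 7; Carrow: 2

Standard divisor 176498/17 ≈ 10382.235; standard quotas: Arden 7.631, Brisco 7.180, Carrow 2.189.
Rounding to the nearest integer gives Arden 8, Brisco 7, Carrow 2 — total 17, matching the house size, so no adjustment is needed.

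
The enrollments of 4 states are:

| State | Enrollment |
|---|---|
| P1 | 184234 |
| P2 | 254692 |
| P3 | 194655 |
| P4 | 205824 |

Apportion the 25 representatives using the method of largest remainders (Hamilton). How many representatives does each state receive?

The standard divisor is 839405/25 ≈ 33576.2.
Standard quotas: P1 5.4870, P2 7.5855, P3 5.7974, P4 6.1301.
Lower quotas: P1 5, P2 7, P3 5, P4 6 (sum 23, leaving 2 seats).
Remainders in descending order: P3 0.7974, P2 0.5855, P1 0.4870, P4 0.1301.
The surplus seats go to P3, P2.

P1=5, P2=8, P3=6, P4=6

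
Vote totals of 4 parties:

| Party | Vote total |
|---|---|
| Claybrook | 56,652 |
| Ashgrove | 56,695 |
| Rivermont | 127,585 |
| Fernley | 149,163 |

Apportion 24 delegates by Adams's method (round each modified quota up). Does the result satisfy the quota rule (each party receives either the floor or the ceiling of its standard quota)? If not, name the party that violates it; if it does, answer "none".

none

Standard quotas: Claybrook 3.485, Ashgrove 3.488, Rivermont 7.849, Fernley 9.177.
Adams allocation: Claybrook 4, Ashgrove 4, Rivermont 7, Fernley 9.
Every allocation lies between the lower and upper quota.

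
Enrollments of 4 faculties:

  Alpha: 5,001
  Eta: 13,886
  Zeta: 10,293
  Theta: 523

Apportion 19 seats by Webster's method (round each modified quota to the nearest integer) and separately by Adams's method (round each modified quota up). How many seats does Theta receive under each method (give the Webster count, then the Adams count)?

0 and 1

Webster: Alpha 3, Eta 9, Zeta 7, Theta 0.
Adams: Alpha 3, Eta 9, Zeta 6, Theta 1.
Theta gets 0 under Webster and 1 under Adams.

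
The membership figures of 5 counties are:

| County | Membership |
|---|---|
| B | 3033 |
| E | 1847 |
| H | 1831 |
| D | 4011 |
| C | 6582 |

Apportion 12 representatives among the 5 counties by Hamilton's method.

B 2; E 1; H 1; D 3; C 5

The standard divisor is 17304/12 = 1442.
Standard quotas: B 2.1033, E 1.2809, H 1.2698, D 2.7816, C 4.5645.
Lower quotas: B 2, E 1, H 1, D 2, C 4 (sum 10, leaving 2 seats).
Remainders in descending order: D 0.7816, C 0.5645, E 0.2809, H 0.2698, B 0.1033.
Largest remainders: D, C receive the extra seats.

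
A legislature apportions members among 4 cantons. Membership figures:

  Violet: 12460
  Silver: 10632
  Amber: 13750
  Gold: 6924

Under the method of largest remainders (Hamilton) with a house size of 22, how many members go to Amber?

Total 43766; standard divisor 43766/22 ≈ 1989.364.
Standard quotas: Violet 6.2633, Silver 5.3444, Amber 6.9118, Gold 3.4805.
Lower quotas: Violet 6, Silver 5, Amber 6, Gold 3 (sum 20, leaving 2 seats).
Remainders in descending order: Amber 0.9118, Gold 0.4805, Silver 0.3444, Violet 0.2633.
The surplus seats go to Amber, Gold.
Amber receives 7.

7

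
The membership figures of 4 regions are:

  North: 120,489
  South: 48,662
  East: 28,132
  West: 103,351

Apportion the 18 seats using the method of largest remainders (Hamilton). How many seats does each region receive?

North=7, South=3, East=2, West=6

Total 300634; standard divisor 300634/18 ≈ 16701.889.
Standard quotas: North 7.2141, South 2.9136, East 1.6844, West 6.1880.
Lower quotas: North 7, South 2, East 1, West 6 (sum 16, leaving 2 seats).
Remainders in descending order: South 0.9136, East 0.6844, North 0.2141, West 0.1880.
Largest remainders: South, East receive the extra seats.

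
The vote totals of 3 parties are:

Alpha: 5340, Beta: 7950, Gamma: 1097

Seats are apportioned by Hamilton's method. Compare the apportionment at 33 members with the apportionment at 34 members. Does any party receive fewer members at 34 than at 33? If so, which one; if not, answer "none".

At 33 seats: Alpha 12, Beta 18, Gamma 3.
At 34 seats: Alpha 13, Beta 19, Gamma 2.
Gamma drops from 3 to 2.

Gamma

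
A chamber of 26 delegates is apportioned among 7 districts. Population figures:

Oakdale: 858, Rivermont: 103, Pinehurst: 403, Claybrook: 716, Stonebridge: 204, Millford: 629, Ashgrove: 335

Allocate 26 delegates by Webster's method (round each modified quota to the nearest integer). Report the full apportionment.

Standard divisor 3248/26 ≈ 124.923; standard quotas: Oakdale 6.868, Rivermont 0.825, Pinehurst 3.226, Claybrook 5.732, Stonebridge 1.633, Millford 5.035, Ashgrove 2.682.
Rounding to the nearest integer gives 7, 1, 3, 6, 2, 5, 3 = 27 seats, so the divisor must be adjusted.
With modified divisor 131: modified quotas Oakdale 6.550, Rivermont 0.786, Pinehurst 3.076, Claybrook 5.466, Stonebridge 1.557, Millford 4.802, Ashgrove 2.557.
Rounding to the nearest integer: Oakdale 7, Rivermont 1, Pinehurst 3, Claybrook 5, Stonebridge 2, Millford 5, Ashgrove 3 (total 26).

Oakdale=7; Rivermont=1; Pinehurst=3; Claybrook=5; Stonebridge=2; Millford=5; Ashgrove=3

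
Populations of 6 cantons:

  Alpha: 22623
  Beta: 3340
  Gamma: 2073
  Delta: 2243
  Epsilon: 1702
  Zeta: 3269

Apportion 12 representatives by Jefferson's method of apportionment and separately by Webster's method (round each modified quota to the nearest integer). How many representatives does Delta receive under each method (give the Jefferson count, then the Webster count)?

0 and 1

Jefferson: Alpha 10, Beta 1, Gamma 0, Delta 0, Epsilon 0, Zeta 1.
Webster: Alpha 7, Beta 1, Gamma 1, Delta 1, Epsilon 1, Zeta 1.
Delta gets 0 under Jefferson and 1 under Webster.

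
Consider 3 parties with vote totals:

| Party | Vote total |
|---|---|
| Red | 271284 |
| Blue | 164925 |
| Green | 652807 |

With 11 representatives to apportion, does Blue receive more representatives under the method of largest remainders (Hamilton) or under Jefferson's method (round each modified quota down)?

Hamilton

Hamilton: Red 3, Blue 2, Green 6.
Jefferson: Red 3, Blue 1, Green 7.
Blue gets 2 under Hamilton and 1 under Jefferson.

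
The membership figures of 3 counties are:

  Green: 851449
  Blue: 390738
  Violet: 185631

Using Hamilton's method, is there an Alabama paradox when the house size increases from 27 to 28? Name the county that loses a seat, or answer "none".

At 27 seats: Green 16, Blue 7, Violet 4.
At 28 seats: Green 17, Blue 8, Violet 3.
Violet drops from 4 to 3.

Violet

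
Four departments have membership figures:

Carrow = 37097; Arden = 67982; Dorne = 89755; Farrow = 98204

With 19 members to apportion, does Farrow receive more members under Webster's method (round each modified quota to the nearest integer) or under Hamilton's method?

Webster: Carrow 2, Arden 4, Dorne 6, Farrow 7.
Hamilton: Carrow 2, Arden 5, Dorne 6, Farrow 6.
Farrow gets 7 under Webster and 6 under Hamilton.

Webster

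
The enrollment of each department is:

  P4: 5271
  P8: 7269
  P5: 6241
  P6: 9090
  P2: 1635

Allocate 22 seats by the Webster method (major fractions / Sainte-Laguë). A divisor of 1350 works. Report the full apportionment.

With modified divisor 1350: modified quotas P4 3.904, P8 5.384, P5 4.623, P6 6.733, P2 1.211.
Rounding to the nearest integer: P4 4, P8 5, P5 5, P6 7, P2 1 (total 22).

P4 4, P8 5, P5 5, P6 7, P2 1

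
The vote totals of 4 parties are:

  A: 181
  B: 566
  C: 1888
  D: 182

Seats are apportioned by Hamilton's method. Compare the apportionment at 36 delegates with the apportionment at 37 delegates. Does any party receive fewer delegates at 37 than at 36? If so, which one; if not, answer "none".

At 36 seats: A 2, B 7, C 24, D 3.
At 37 seats: A 2, B 8, C 25, D 2.
D drops from 3 to 2.

D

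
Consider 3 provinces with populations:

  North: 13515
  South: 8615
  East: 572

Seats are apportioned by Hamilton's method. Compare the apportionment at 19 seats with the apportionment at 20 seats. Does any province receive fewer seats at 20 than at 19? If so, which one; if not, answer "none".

At 19 seats: North 11, South 7, East 1.
At 20 seats: North 12, South 8, East 0.
East drops from 1 to 0.

East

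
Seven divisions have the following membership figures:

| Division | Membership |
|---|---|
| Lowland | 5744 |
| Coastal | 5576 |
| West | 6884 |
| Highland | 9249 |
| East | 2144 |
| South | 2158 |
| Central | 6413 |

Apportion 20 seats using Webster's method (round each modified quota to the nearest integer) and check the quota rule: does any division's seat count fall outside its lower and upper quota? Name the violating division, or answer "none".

Standard quotas: Lowland 3.010, Coastal 2.922, West 3.607, Highland 4.846, East 1.123, South 1.131, Central 3.360.
Webster allocation: Lowland 3, Coastal 3, West 4, Highland 5, East 1, South 1, Central 3.
Every allocation lies between the lower and upper quota.

none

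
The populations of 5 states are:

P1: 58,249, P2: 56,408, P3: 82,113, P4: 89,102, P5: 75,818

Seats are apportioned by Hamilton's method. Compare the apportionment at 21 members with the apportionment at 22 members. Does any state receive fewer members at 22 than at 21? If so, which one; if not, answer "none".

none

At 21 seats: P1 3, P2 3, P3 5, P4 5, P5 5.
At 22 seats: P1 4, P2 3, P3 5, P4 5, P5 5.
No state's allocation decreased.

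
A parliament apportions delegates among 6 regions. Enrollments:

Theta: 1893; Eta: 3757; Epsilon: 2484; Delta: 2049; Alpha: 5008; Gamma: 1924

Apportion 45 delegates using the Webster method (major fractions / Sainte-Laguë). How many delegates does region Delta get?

Standard divisor 17115/45 ≈ 380.333; standard quotas: Theta 4.977, Eta 9.878, Epsilon 6.531, Delta 5.387, Alpha 13.167, Gamma 5.059.
Rounding to the nearest integer gives Theta 5, Eta 10, Epsilon 7, Delta 5, Alpha 13, Gamma 5 — total 45, matching the house size, so no adjustment is needed.
Delta receives 5.

5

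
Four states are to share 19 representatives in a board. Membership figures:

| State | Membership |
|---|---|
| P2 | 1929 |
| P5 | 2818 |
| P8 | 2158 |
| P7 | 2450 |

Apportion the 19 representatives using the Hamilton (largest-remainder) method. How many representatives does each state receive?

The standard divisor is 9355/19 ≈ 492.368.
Standard quotas: P2 3.918, P5 5.723, P8 4.383, P7 4.976.
Lower quotas: P2 3, P5 5, P8 4, P7 4 (sum 16, leaving 3 seats).
Remainders in descending order: P7 0.976, P2 0.918, P5 0.723, P8 0.383.
Largest remainders: P7, P2, P5 receive the extra seats.

P2: 4; P5: 6; P8: 4; P7: 5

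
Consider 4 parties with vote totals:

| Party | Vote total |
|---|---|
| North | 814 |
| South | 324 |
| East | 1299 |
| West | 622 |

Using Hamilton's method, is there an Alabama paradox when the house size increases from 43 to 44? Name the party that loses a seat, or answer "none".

South

At 43 seats: North 11, South 5, East 18, West 9.
At 44 seats: North 12, South 4, East 19, West 9.
South drops from 5 to 4.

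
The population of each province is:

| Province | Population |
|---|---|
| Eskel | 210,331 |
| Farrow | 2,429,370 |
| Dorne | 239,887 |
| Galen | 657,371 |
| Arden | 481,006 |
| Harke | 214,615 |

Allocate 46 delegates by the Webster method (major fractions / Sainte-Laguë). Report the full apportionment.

Eskel 2, Farrow 27, Dorne 3, Galen 7, Arden 5, Harke 2

Standard divisor 4232580/46 ≈ 92012.609; standard quotas: Eskel 2.286, Farrow 26.403, Dorne 2.607, Galen 7.144, Arden 5.228, Harke 2.332.
Rounding to the nearest integer gives 2, 26, 3, 7, 5, 2 = 45 seats, so the divisor must be adjusted.
With modified divisor 90000: modified quotas Eskel 2.337, Farrow 26.993, Dorne 2.665, Galen 7.304, Arden 5.345, Harke 2.385.
Rounding to the nearest integer: Eskel 2, Farrow 27, Dorne 3, Galen 7, Arden 5, Harke 2 (total 46).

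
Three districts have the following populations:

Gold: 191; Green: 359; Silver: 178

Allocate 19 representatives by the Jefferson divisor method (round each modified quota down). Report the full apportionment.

Gold: 5; Green: 10; Silver: 4

Standard divisor 728/19 ≈ 38.316; standard quotas: Gold 4.985, Green 9.370, Silver 4.646.
Rounding down gives 4, 9, 4 = 17 seats, so the divisor must be adjusted.
With modified divisor 35.8: modified quotas Gold 5.335, Green 10.028, Silver 4.972.
Rounding down: Gold 5, Green 10, Silver 4 (total 19).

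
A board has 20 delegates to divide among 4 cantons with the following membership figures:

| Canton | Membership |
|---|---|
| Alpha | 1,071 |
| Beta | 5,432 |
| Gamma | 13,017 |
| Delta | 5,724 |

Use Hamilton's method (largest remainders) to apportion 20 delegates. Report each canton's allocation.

The standard divisor is 25244/20 ≈ 1262.2.
Standard quotas: Alpha 0.8485, Beta 4.3036, Gamma 10.3129, Delta 4.5349.
Lower quotas: Alpha 0, Beta 4, Gamma 10, Delta 4 (sum 18, leaving 2 seats).
Remainders in descending order: Alpha 0.8485, Delta 0.5349, Gamma 0.3129, Beta 0.3036.
The surplus seats go to Alpha, Delta.

Alpha 1, Beta 4, Gamma 10, Delta 5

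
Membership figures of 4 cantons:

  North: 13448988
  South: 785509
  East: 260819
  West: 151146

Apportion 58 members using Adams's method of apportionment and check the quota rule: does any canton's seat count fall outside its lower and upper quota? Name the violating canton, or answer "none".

Standard quotas: North 53.258, South 3.111, East 1.033, West 0.599.
Adams allocation: North 52, South 4, East 1, West 1.
North has quota 53.258 (lower 53, upper 54) but receives 52 — outside the quota interval.

North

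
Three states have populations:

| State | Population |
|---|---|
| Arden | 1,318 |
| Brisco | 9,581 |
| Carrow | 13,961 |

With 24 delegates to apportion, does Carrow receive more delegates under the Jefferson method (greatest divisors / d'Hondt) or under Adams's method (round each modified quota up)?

Jefferson: Arden 1, Brisco 9, Carrow 14.
Adams: Arden 2, Brisco 9, Carrow 13.
Carrow gets 14 under Jefferson and 13 under Adams.

Jefferson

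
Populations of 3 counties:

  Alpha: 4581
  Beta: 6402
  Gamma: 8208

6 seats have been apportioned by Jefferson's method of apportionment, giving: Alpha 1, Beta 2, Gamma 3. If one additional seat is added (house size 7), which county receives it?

Priority for the next seat is population ÷ (current seats + 1).
Priorities: Alpha 2290.500, Beta 2134.000, Gamma 2052.000.
Highest priority: Alpha.

Alpha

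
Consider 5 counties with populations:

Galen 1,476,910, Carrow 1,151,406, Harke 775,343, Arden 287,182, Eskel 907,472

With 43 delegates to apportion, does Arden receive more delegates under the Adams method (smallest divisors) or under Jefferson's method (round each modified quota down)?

Adams: Galen 14, Carrow 11, Harke 7, Arden 3, Eskel 8.
Jefferson: Galen 14, Carrow 11, Harke 7, Arden 2, Eskel 9.
Arden gets 3 under Adams and 2 under Jefferson.

Adams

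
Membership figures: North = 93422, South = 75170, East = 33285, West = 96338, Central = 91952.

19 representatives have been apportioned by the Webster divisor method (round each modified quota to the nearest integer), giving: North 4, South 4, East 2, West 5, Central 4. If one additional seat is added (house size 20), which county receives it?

North

Priority for the next seat is population ÷ (current seats + 0.5).
Priorities: North 20760.444, South 16704.444, East 13314.000, West 17516.000, Central 20433.778.
Highest priority: North.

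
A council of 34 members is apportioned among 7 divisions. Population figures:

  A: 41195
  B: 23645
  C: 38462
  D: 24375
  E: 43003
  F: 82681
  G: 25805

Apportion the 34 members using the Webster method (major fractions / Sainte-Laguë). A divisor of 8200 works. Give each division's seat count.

With modified divisor 8200: modified quotas A 5.024, B 2.884, C 4.690, D 2.973, E 5.244, F 10.083, G 3.147.
Rounding to the nearest integer: A 5, B 3, C 5, D 3, E 5, F 10, G 3 (total 34).

A 5; B 3; C 5; D 3; E 5; F 10; G 3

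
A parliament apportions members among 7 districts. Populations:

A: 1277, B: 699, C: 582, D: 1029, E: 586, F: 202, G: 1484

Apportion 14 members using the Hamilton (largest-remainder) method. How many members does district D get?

Total 5859; standard divisor 5859/14 ≈ 418.5.
Standard quotas: A 3.051, B 1.670, C 1.391, D 2.459, E 1.400, F 0.483, G 3.546.
Lower quotas: A 3, B 1, C 1, D 2, E 1, F 0, G 3 (sum 11, leaving 3 seats).
Remainders in descending order: B 0.670, G 0.546, F 0.483, D 0.459, E 0.400, C 0.391, A 0.051.
The surplus seats go to B, G, F.
D receives 2.

2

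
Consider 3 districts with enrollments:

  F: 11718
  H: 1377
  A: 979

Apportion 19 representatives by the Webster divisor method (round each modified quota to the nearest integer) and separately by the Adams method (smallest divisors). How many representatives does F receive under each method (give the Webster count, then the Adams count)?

Webster: F 16, H 2, A 1.
Adams: F 15, H 2, A 2.
F gets 16 under Webster and 15 under Adams.

16 and 15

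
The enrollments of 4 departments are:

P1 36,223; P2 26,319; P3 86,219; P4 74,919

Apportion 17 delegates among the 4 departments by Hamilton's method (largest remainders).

Standard divisor: 223680 ÷ 17 ≈ 13157.647.
Standard quotas: P1 2.7530, P2 2.0003, P3 6.5528, P4 5.6940.
Lower quotas: P1 2, P2 2, P3 6, P4 5 (sum 15, leaving 2 seats).
Remainders in descending order: P1 0.7530, P4 0.6940, P3 0.5528, P2 0.0003.
The surplus seats go to P1, P4.

P1: 3, P2: 2, P3: 6, P4: 6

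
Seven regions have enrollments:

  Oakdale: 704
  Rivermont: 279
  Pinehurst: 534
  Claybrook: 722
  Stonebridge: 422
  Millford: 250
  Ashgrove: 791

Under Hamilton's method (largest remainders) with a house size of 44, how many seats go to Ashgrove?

Standard divisor: 3702 ÷ 44 ≈ 84.136.
Standard quotas: Oakdale 8.367, Rivermont 3.316, Pinehurst 6.347, Claybrook 8.581, Stonebridge 5.016, Millford 2.971, Ashgrove 9.401.
Lower quotas: Oakdale 8, Rivermont 3, Pinehurst 6, Claybrook 8, Stonebridge 5, Millford 2, Ashgrove 9 (sum 41, leaving 3 seats).
Remainders in descending order: Millford 0.971, Claybrook 0.581, Ashgrove 0.401, Oakdale 0.367, Pinehurst 0.347, Rivermont 0.316, Stonebridge 0.016.
Largest remainders: Millford, Claybrook, Ashgrove receive the extra seats.
Ashgrove receives 10.

10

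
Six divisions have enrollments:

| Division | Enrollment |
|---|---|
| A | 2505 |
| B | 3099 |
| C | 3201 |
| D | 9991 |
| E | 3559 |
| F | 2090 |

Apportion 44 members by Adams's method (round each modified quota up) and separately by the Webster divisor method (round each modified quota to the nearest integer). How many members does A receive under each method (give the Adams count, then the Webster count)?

5 and 4

Adams: A 5, B 6, C 6, D 17, E 6, F 4.
Webster: A 4, B 6, C 6, D 18, E 6, F 4.
A gets 5 under Adams and 4 under Webster.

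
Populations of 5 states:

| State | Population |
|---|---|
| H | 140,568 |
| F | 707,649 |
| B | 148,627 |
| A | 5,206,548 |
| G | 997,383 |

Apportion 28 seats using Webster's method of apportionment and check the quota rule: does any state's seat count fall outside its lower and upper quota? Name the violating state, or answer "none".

A

Standard quotas: H 0.547, F 2.752, B 0.578, A 20.246, G 3.878.
Webster allocation: H 1, F 3, B 1, A 19, G 4.
A has quota 20.246 (lower 20, upper 21) but receives 19 — outside the quota interval.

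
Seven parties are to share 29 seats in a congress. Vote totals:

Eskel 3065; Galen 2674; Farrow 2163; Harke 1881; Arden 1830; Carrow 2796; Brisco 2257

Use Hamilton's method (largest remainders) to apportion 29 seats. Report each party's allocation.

Total 16666; standard divisor 16666/29 ≈ 574.69.
Standard quotas: Eskel 5.333, Galen 4.653, Farrow 3.764, Harke 3.273, Arden 3.184, Carrow 4.865, Brisco 3.927.
Lower quotas: Eskel 5, Galen 4, Farrow 3, Harke 3, Arden 3, Carrow 4, Brisco 3 (sum 25, leaving 4 seats).
Remainders in descending order: Brisco 0.927, Carrow 0.865, Farrow 0.764, Galen 0.653, Eskel 0.333, Harke 0.273, Arden 0.184.
The surplus seats go to Brisco, Carrow, Farrow, Galen.

Eskel 5; Galen 5; Farrow 4; Harke 3; Arden 3; Carrow 5; Brisco 4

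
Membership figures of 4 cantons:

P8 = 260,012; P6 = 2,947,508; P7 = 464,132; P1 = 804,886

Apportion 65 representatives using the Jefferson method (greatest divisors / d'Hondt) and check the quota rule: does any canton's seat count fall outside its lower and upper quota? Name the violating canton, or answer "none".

P6

Standard quotas: P8 3.775, P6 42.798, P7 6.739, P1 11.687.
Jefferson allocation: P8 3, P6 44, P7 6, P1 12.
P6 has quota 42.798 (lower 42, upper 43) but receives 44 — outside the quota interval.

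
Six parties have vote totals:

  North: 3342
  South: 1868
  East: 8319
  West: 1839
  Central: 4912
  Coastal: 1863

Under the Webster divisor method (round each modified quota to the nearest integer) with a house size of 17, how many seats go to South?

Standard divisor 22143/17 ≈ 1302.529; standard quotas: North 2.566, South 1.434, East 6.387, West 1.412, Central 3.771, Coastal 1.430.
Rounding to the nearest integer gives 3, 1, 6, 1, 4, 1 = 16 seats, so the divisor must be adjusted.
With modified divisor 1263: modified quotas North 2.646, South 1.479, East 6.587, West 1.456, Central 3.889, Coastal 1.475.
Rounding to the nearest integer: North 3, South 1, East 7, West 1, Central 4, Coastal 1 (total 17).
South receives 1.

1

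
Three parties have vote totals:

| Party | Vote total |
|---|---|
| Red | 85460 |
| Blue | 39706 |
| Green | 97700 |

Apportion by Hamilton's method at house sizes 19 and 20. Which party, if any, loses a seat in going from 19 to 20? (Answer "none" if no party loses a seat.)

Blue

At 19 seats: Red 7, Blue 4, Green 8.
At 20 seats: Red 8, Blue 3, Green 9.
Blue drops from 4 to 3.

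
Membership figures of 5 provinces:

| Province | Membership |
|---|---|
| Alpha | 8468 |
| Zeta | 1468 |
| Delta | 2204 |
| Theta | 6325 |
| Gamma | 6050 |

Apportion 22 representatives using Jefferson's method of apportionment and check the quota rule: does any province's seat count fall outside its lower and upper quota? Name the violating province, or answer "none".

Standard quotas: Alpha 7.599, Zeta 1.317, Delta 1.978, Theta 5.676, Gamma 5.429.
Jefferson allocation: Alpha 8, Zeta 1, Delta 2, Theta 6, Gamma 5.
Every allocation lies between the lower and upper quota.

none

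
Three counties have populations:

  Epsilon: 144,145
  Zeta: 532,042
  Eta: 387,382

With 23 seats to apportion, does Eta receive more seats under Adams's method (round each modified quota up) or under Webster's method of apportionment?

Adams: Epsilon 3, Zeta 11, Eta 9.
Webster: Epsilon 3, Zeta 12, Eta 8.
Eta gets 9 under Adams and 8 under Webster.

Adams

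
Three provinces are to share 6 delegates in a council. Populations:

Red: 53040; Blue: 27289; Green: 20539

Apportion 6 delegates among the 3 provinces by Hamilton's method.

Red=3, Blue=2, Green=1

Total 100868; standard divisor 100868/6 ≈ 16811.333.
Standard quotas: Red 3.1550, Blue 1.6233, Green 1.2217.
Lower quotas: Red 3, Blue 1, Green 1 (sum 5, leaving 1 seat).
Remainders in descending order: Blue 0.6233, Green 0.2217, Red 0.1550.
Largest remainder: Blue receives the extra seat.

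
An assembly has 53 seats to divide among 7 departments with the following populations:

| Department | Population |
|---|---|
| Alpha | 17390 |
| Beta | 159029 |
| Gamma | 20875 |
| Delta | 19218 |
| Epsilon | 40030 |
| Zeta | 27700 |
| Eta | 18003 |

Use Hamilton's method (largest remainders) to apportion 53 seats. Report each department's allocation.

Standard divisor: 302245 ÷ 53 ≈ 5702.736.
Standard quotas: Alpha 3.0494, Beta 27.8864, Gamma 3.6605, Delta 3.3700, Epsilon 7.0194, Zeta 4.8573, Eta 3.1569.
Lower quotas: Alpha 3, Beta 27, Gamma 3, Delta 3, Epsilon 7, Zeta 4, Eta 3 (sum 50, leaving 3 seats).
Remainders in descending order: Beta 0.8864, Zeta 0.8573, Gamma 0.6605, Delta 0.3700, Eta 0.1569, Alpha 0.0494, Epsilon 0.0194.
Largest remainders: Beta, Zeta, Gamma receive the extra seats.

Alpha 3; Beta 28; Gamma 4; Delta 3; Epsilon 7; Zeta 5; Eta 3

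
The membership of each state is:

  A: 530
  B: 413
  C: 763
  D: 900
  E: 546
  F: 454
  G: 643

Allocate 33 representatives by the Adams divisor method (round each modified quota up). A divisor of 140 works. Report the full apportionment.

A 4; B 3; C 6; D 7; E 4; F 4; G 5

With modified divisor 140: modified quotas A 3.786, B 2.950, C 5.450, D 6.429, E 3.900, F 3.243, G 4.593.
Rounding up: A 4, B 3, C 6, D 7, E 4, F 4, G 5 (total 33).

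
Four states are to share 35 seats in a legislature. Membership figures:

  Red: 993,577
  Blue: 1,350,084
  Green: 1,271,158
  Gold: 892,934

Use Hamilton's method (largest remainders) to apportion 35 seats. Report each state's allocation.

Standard divisor: 4507753 ÷ 35 ≈ 128792.943.
Standard quotas: Red 7.7145, Blue 10.4826, Green 9.8698, Gold 6.9331.
Lower quotas: Red 7, Blue 10, Green 9, Gold 6 (sum 32, leaving 3 seats).
Remainders in descending order: Gold 0.9331, Green 0.8698, Red 0.7145, Blue 0.4826.
The surplus seats go to Gold, Green, Red.

Red 8, Blue 10, Green 10, Gold 7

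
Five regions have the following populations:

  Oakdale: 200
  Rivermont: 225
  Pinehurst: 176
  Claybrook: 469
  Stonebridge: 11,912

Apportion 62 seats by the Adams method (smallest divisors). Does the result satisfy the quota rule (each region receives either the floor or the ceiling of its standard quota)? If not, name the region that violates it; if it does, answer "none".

Stonebridge

Standard quotas: Oakdale 0.955, Rivermont 1.075, Pinehurst 0.841, Claybrook 2.240, Stonebridge 56.890.
Adams allocation: Oakdale 1, Rivermont 2, Pinehurst 1, Claybrook 3, Stonebridge 55.
Stonebridge has quota 56.890 (lower 56, upper 57) but receives 55 — outside the quota interval.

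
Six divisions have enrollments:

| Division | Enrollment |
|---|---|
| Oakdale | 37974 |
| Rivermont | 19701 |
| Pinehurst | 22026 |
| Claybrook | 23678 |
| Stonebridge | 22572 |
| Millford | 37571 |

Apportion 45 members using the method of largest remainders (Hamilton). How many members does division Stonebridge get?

6

Standard divisor: 163522 ÷ 45 ≈ 3633.822.
Standard quotas: Oakdale 10.4502, Rivermont 5.4216, Pinehurst 6.0614, Claybrook 6.5160, Stonebridge 6.2116, Millford 10.3393.
Lower quotas: Oakdale 10, Rivermont 5, Pinehurst 6, Claybrook 6, Stonebridge 6, Millford 10 (sum 43, leaving 2 seats).
Remainders in descending order: Claybrook 0.5160, Oakdale 0.4502, Rivermont 0.4216, Millford 0.3393, Stonebridge 0.2116, Pinehurst 0.0614.
Largest remainders: Claybrook, Oakdale receive the extra seats.
Stonebridge receives 6.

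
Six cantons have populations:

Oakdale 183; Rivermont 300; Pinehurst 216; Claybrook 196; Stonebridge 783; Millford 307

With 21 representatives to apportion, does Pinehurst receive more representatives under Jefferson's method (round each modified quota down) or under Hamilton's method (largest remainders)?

Hamilton

Jefferson: Oakdale 2, Rivermont 3, Pinehurst 2, Claybrook 2, Stonebridge 9, Millford 3.
Hamilton: Oakdale 2, Rivermont 3, Pinehurst 3, Claybrook 2, Stonebridge 8, Millford 3.
Pinehurst gets 2 under Jefferson and 3 under Hamilton.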